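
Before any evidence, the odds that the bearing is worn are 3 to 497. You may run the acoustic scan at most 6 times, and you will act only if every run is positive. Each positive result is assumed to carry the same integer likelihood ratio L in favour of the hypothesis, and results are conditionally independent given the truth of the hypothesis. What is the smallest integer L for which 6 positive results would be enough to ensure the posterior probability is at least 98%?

5

Prior odds = 3/497.
Target odds = 0.98/0.02 = 49.
Need L⁶ ≥ 49 ÷ (3/497) = 24353/3.
4⁶ = 4096 < 24353/3 ≤ 15625 = 5⁶, so L = 5.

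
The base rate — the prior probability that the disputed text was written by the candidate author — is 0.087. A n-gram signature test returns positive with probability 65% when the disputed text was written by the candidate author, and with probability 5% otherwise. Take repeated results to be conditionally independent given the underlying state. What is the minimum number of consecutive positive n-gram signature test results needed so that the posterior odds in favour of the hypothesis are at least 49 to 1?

3

Prior odds = 0.087/0.913 = 87/913.
Likelihood ratio of a positive result = 0.65/0.05 = 13.
Target odds = 49.
Need (87/913) × 13ⁿ ≥ 49, i.e. 13ⁿ ≥ 44737/87.
13² = 169 falls short of 44737/87 but 13³ = 2197 reaches it, so n = 3.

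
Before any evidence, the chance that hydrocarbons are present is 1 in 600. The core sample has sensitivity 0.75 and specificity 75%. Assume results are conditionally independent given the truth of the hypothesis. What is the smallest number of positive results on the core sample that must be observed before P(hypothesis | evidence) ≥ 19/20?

Prior odds = (1/600)/(599/600) = 1/599.
False-positive rate = 1 − 0.75 = 0.25; likelihood ratio of a positive = 0.75/0.25 = 3.
Target odds: 0.95 ÷ 0.05 = 19.
Need (1/599) × 3ⁿ ≥ 19, i.e. 3ⁿ ≥ 11381.
3⁸ = 6561 falls short of 11381 but 3⁹ = 19683 reaches it, so n = 9.

9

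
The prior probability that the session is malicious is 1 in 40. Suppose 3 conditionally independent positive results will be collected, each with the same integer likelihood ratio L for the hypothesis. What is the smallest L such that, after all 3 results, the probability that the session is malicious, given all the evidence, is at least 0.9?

Prior odds = 0.025/0.975 = 1/39.
Target odds = 0.9/0.1 = 9.
Need L³ ≥ 9 ÷ (1/39) = 351.
7³ = 343 < 351 ≤ 512 = 8³, so L = 8.

8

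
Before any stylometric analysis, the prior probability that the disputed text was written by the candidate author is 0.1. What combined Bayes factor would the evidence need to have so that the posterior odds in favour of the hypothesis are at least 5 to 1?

45

Prior odds = 0.1/0.9 = 1/9.
Target odds = 5.
Required Bayes factor = 5 ÷ (1/9) = 45.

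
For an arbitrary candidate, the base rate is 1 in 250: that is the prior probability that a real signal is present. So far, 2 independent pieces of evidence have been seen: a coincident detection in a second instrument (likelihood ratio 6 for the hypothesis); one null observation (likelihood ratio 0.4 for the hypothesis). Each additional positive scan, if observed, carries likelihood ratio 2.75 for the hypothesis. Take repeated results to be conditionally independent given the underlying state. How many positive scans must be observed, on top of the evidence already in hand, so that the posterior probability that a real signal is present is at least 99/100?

Prior odds = 0.004/0.996 = 1/249.
Combined Bayes factor of the evidence already in hand = 6 × 0.4 = 2.4.
Odds after that evidence = (1/249) × 2.4 = 4/415.
Target odds = 0.99/0.01 = 99.
Need 2.75ⁿ ≥ 99 ÷ (4/415) = 10271.25.
2.75⁹ ≈8994.86 falls short of 10271.25 but 2.75¹⁰ ≈24735.9 reaches it, so n = 10.

10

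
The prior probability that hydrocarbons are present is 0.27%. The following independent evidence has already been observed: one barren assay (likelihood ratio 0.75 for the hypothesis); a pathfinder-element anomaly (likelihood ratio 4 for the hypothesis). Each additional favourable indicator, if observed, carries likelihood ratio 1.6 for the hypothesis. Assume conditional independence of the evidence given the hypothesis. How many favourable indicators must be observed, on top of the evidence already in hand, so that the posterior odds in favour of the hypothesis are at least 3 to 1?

13

Prior odds = 0.0027/0.9973 = 27/9973.
Combined Bayes factor of the evidence already in hand = 0.75 × 4 = 3.
Odds after that evidence = (27/9973) × 3 = 81/9973.
Target odds = 3.
Need 1.6ⁿ ≥ 3 ÷ (81/9973) = 9973/27.
1.6¹² ≈281.475 falls short of 9973/27 but 1.6¹³ ≈450.36 reaches it, so n = 13.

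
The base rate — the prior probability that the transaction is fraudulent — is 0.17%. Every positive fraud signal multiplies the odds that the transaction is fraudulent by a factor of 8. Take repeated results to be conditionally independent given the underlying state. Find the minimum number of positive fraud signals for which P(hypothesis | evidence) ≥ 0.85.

Prior odds = 0.0017/0.9983 = 17/9983.
Likelihood ratio per positive fraud signal = 8.
Target odds: 0.85 ÷ 0.15 = 17/3.
Need (17/9983) × 8ⁿ ≥ 17/3, i.e. 8ⁿ ≥ 9983/3.
8³ = 512 falls short of 9983/3 but 8⁴ = 4096 reaches it, so n = 4.

4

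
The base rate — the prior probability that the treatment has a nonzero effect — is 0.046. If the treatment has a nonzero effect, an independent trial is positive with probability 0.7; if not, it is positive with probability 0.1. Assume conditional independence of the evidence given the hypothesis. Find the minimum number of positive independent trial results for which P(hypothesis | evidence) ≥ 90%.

3

Prior odds = 0.046/0.954 = 23/477.
Likelihood ratio of a positive = 0.7/0.1 = 7.
Target odds: 0.9 ÷ 0.1 = 9.
Require 7ⁿ ≥ 9 ÷ (23/477) = 4293/23.
7² = 49 falls short of 4293/23 but 7³ = 343 reaches it, so n = 3.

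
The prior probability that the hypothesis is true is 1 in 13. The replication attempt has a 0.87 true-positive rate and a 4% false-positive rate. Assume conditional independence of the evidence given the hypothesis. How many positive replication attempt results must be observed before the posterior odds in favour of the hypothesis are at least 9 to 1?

Prior odds = (1/13)/(12/13) = 1/12.
Likelihood ratio of a positive result = 0.87/0.04 = 21.75.
Target odds = 9.
Need (1/12) × 21.75ⁿ ≥ 9, i.e. 21.75ⁿ ≥ 108.
21.75¹ = 21.75 falls short of 108 but 21.75² = 473.0625 reaches it, so n = 2.

2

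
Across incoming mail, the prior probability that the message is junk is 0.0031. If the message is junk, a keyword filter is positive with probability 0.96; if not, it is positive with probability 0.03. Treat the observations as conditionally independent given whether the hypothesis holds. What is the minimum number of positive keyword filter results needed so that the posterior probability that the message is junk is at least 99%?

Prior odds = 0.0031/0.9969 = 31/9969.
Likelihood ratio of a positive = 0.96/0.03 = 32.
Target posterior odds = 0.99/0.01 = 99.
Require 32ⁿ ≥ 99 ÷ (31/9969) = 986931/31.
32² = 1024 falls short of 986931/31 but 32³ = 32768 reaches it, so n = 3.

3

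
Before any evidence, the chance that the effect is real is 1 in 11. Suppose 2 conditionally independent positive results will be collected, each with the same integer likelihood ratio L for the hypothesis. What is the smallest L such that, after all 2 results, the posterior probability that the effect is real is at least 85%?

Prior odds = (1/11)/(10/11) = 0.1.
Target odds = 0.85/0.15 = 17/3.
Need L² ≥ 17/3 ÷ 0.1 = 170/3.
7² = 49 < 170/3 ≤ 64 = 8², so L = 8.

8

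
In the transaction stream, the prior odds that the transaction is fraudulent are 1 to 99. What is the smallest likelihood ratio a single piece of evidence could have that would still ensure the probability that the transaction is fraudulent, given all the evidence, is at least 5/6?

Prior odds = 1/99.
Target odds = (5/6)/(1/6) = 5.
Required Bayes factor = 5 ÷ (1/99) = 495.

495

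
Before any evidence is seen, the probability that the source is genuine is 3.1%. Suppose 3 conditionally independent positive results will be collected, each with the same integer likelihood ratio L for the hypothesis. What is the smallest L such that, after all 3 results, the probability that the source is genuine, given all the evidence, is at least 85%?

6

Prior odds = 0.031/0.969 = 31/969.
Target odds = 0.85/0.15 = 17/3.
Need L³ ≥ 17/3 ÷ (31/969) = 5491/31.
5³ = 125 < 5491/31 ≤ 216 = 6³, so L = 6.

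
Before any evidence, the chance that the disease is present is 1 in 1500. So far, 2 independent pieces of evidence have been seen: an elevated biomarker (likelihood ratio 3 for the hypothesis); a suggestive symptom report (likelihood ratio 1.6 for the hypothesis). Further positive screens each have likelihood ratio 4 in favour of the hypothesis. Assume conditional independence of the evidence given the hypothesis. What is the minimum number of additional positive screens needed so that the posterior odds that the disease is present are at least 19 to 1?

7

Prior odds = (1/1500)/(1499/1500) = 1/1499.
Combined Bayes factor of the evidence already in hand = 3 × 1.6 = 4.8.
Odds after that evidence = (1/1499) × 4.8 = 24/7495.
Target odds = 19.
Need 4ⁿ ≥ 19 ÷ (24/7495) = 142405/24.
4⁶ = 4096 falls short of 142405/24 but 4⁷ = 16384 reaches it, so n = 7.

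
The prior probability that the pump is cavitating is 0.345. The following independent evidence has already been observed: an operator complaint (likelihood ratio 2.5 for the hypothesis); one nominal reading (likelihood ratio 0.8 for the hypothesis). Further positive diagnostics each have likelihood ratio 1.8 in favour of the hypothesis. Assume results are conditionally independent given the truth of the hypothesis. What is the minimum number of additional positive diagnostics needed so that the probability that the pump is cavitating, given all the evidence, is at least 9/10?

Prior odds = 0.345/0.655 = 69/131.
Combined Bayes factor of the evidence already in hand = 2.5 × 0.8 = 2.
Odds after that evidence = (69/131) × 2 = 138/131.
Target odds = 0.9/0.1 = 9.
Need 1.8ⁿ ≥ 9 ÷ (138/131) = 393/46.
1.8³ = 5.832 falls short of 393/46 but 1.8⁴ = 10.4976 reaches it, so n = 4.

4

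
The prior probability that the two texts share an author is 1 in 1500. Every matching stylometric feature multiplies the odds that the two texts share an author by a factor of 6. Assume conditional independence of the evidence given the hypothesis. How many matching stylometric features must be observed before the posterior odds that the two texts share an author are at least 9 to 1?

6

Prior odds = (1/1500)/(1499/1500) = 1/1499.
Likelihood ratio per matching stylometric feature = 6.
Target odds = 9.
Require 6ⁿ ≥ 9 ÷ (1/1499) = 13491.
6⁵ = 7776 falls short of 13491 but 6⁶ = 46656 reaches it, so n = 6.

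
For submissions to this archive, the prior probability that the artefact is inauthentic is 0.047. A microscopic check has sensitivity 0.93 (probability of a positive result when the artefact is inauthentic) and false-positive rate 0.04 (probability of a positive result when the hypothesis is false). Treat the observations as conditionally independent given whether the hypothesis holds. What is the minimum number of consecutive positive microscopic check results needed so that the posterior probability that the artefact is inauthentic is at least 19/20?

2

Prior odds: 0.047 ÷ 0.953 = 47/953.
Likelihood ratio of a positive result = 0.93/0.04 = 23.25.
Target posterior odds = 0.95/0.05 = 19.
Need (47/953) × 23.25ⁿ ≥ 19, i.e. 23.25ⁿ ≥ 18107/47.
23.25¹ = 23.25 falls short of 18107/47 but 23.25² = 540.5625 reaches it, so n = 2.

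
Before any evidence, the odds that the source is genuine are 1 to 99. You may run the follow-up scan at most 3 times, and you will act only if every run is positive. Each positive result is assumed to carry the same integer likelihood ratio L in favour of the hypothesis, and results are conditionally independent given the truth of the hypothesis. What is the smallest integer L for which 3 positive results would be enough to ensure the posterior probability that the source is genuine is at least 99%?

22

Prior odds = 1/99.
Target odds = 0.99/0.01 = 99.
Need L³ ≥ 99 ÷ (1/99) = 9801.
21³ = 9261 < 9801 ≤ 10648 = 22³, so L = 22.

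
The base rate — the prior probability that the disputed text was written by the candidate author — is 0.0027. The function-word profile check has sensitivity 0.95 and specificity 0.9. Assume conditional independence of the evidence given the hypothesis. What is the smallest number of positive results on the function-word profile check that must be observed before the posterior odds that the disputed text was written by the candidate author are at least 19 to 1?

Prior odds = 0.0027/0.9973 = 27/9973.
False-positive rate = 1 − 0.9 = 0.1; likelihood ratio of a positive = 0.95/0.1 = 9.5.
Target odds = 19.
Need (27/9973) × 9.5ⁿ ≥ 19, i.e. 9.5ⁿ ≥ 189487/27.
9.5³ = 857.375 falls short of 189487/27 but 9.5⁴ = 8145.0625 reaches it, so n = 4.

4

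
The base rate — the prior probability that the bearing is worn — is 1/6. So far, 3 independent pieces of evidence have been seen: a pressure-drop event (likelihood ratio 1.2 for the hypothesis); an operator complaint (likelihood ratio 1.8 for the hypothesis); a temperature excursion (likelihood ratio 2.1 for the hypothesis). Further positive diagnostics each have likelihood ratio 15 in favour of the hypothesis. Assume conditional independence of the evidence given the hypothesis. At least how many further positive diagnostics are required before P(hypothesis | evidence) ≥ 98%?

Prior odds = (1/6)/(5/6) = 0.2.
Combined Bayes factor of the evidence already in hand = 1.2 × 1.8 × 2.1 = 4.536.
Odds after that evidence = 0.2 × 4.536 = 0.9072.
Target odds = 0.98/0.02 = 49.
Need 15ⁿ ≥ 49 ÷ 0.9072 = 4375/81.
15¹ = 15 falls short of 4375/81 but 15² = 225 reaches it, so n = 2.

2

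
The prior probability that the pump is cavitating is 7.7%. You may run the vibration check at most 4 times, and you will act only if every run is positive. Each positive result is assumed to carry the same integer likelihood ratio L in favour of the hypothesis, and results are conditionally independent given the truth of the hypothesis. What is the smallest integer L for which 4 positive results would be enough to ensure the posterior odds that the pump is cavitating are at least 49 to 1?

5

Prior odds = 0.077/0.923 = 77/923.
Target odds = 49.
Need L⁴ ≥ 49 ÷ (77/923) = 6461/11.
4⁴ = 256 < 6461/11 ≤ 625 = 5⁴, so L = 5.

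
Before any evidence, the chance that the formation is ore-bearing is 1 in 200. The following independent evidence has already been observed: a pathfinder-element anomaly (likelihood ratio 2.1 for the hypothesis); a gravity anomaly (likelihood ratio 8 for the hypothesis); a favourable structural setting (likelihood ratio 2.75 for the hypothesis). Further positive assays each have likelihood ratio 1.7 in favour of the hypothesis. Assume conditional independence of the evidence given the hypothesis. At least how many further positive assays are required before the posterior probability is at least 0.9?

7

Prior odds = 0.005/0.995 = 1/199.
Combined Bayes factor of the evidence already in hand = 2.1 × 8 × 2.75 = 46.2.
Odds after that evidence = (1/199) × 46.2 = 231/995.
Target odds = 0.9/0.1 = 9.
Need 1.7ⁿ ≥ 9 ÷ (231/995) = 2985/77.
1.7⁶ = 24137569/1000000 falls short of 2985/77 but 1.7⁷ = 410338673/10000000 reaches it, so n = 7.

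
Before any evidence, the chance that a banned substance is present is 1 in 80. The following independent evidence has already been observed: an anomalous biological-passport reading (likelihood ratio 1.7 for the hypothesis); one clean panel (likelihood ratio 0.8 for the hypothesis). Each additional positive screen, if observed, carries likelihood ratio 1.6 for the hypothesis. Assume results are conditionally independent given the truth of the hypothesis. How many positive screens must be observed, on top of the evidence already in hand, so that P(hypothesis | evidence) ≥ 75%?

11

Prior odds = 0.0125/0.9875 = 1/79.
Combined Bayes factor of the evidence already in hand = 1.7 × 0.8 = 1.36.
Odds after that evidence = (1/79) × 1.36 = 34/1975.
Target odds = 0.75/0.25 = 3.
Need 1.6ⁿ ≥ 3 ÷ (34/1975) = 5925/34.
1.6¹⁰ ≈109.951 falls short of 5925/34 but 1.6¹¹ ≈175.922 reaches it, so n = 11.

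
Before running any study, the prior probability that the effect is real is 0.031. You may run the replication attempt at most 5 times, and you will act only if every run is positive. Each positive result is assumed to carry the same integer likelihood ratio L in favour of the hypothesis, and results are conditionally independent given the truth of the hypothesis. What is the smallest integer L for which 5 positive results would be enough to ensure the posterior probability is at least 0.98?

5

Prior odds = 0.031/0.969 = 31/969.
Target odds = 0.98/0.02 = 49.
Need L⁵ ≥ 49 ÷ (31/969) = 47481/31.
4⁵ = 1024 < 47481/31 ≤ 3125 = 5⁵, so L = 5.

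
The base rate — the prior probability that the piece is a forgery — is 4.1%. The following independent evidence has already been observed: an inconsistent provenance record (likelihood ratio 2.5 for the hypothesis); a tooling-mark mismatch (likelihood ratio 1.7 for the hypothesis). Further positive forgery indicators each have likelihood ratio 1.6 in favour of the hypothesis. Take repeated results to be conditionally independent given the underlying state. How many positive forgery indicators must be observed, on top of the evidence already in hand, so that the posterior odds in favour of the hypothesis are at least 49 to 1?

12

Prior odds = 0.041/0.959 = 41/959.
Combined Bayes factor of the evidence already in hand = 2.5 × 1.7 = 4.25.
Odds after that evidence = (41/959) × 4.25 = 697/3836.
Target odds = 49.
Need 1.6ⁿ ≥ 49 ÷ (697/3836) = 187964/697.
1.6¹¹ ≈175.922 falls short of 187964/697 but 1.6¹² ≈281.475 reaches it, so n = 12.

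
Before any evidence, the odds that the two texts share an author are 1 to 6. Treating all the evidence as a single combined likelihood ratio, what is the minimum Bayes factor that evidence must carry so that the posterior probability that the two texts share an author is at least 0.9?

Prior odds = 1/6.
Target odds = 0.9/0.1 = 9.
Required Bayes factor = 9 ÷ (1/6) = 54.

54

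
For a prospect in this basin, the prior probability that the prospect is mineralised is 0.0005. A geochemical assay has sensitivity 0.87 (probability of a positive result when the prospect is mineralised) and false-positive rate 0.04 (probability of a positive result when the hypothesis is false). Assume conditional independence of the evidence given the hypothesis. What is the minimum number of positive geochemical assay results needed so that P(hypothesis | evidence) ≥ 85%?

4

Prior odds: 0.0005 ÷ 0.9995 = 1/1999.
Likelihood ratio of a positive result = 0.87/0.04 = 21.75.
Target odds: 0.85 ÷ 0.15 = 17/3.
Need (1/1999) × 21.75ⁿ ≥ 17/3, i.e. 21.75ⁿ ≥ 33983/3.
21.75³ = 658503/64 falls short of 33983/3 but 21.75⁴ = 57289761/256 reaches it, so n = 4.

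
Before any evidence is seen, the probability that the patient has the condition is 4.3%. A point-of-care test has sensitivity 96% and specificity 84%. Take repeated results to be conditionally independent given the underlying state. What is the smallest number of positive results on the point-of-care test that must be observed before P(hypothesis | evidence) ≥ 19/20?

Prior odds = 0.043/0.957 = 43/957.
False-positive rate = 1 − 0.84 = 0.16; likelihood ratio of a positive = 0.96/0.16 = 6.
Target posterior odds = 0.95/0.05 = 19.
Require 6ⁿ ≥ 19 ÷ (43/957) = 18183/43.
6³ = 216 falls short of 18183/43 but 6⁴ = 1296 reaches it, so n = 4.

4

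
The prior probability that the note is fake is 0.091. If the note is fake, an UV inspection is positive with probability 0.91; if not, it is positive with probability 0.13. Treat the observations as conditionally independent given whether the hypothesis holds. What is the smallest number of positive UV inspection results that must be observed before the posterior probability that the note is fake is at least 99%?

Prior odds = 0.091/0.909 = 91/909.
Likelihood ratio of a positive = 0.91/0.13 = 7.
Target posterior odds = 0.99/0.01 = 99.
Require 7ⁿ ≥ 99 ÷ (91/909) = 89991/91.
7³ = 343 falls short of 89991/91 but 7⁴ = 2401 reaches it, so n = 4.

4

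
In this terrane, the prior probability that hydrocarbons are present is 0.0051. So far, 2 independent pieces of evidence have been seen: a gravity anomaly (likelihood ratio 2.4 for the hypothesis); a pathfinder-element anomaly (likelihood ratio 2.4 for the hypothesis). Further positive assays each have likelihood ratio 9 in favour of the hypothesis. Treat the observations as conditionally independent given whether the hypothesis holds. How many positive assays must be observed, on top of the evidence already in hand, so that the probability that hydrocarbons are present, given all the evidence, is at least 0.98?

Prior odds = 0.0051/0.9949 = 51/9949.
Combined Bayes factor of the evidence already in hand = 2.4 × 2.4 = 5.76.
Odds after that evidence = (51/9949) × 5.76 = 7344/248725.
Target odds = 0.98/0.02 = 49.
Need 9ⁿ ≥ 49 ÷ (7344/248725) = 12187525/7344.
9³ = 729 falls short of 12187525/7344 but 9⁴ = 6561 reaches it, so n = 4.

4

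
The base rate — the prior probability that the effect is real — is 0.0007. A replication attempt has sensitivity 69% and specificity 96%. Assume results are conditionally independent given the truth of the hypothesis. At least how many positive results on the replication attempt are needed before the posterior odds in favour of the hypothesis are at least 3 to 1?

Prior odds = 0.0007/0.9993 = 7/9993.
False-positive rate = 1 − 0.96 = 0.04; likelihood ratio of a positive = 0.69/0.04 = 17.25.
Target odds = 3.
Need (7/9993) × 17.25ⁿ ≥ 3, i.e. 17.25ⁿ ≥ 29979/7.
17.25² = 297.5625 falls short of 29979/7 but 17.25³ = 5132.953125 reaches it, so n = 3.

3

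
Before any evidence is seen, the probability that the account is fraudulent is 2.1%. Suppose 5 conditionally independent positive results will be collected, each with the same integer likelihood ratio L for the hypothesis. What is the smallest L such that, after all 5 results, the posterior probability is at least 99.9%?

9

Prior odds = 0.021/0.979 = 21/979.
Target odds = 0.999/0.001 = 999.
Need L⁵ ≥ 999 ÷ (21/979) = 326007/7.
8⁵ = 32768 < 326007/7 ≤ 59049 = 9⁵, so L = 9.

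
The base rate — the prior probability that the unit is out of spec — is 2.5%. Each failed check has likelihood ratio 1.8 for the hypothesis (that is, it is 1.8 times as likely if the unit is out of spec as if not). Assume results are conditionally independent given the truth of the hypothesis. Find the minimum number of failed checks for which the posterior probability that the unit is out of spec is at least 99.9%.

18

Prior odds = 0.025/0.975 = 1/39.
Likelihood ratio per failed check = 1.8.
Target posterior odds = 0.999/0.001 = 999.
Require 1.8ⁿ ≥ 999 ÷ (1/39) = 38961.
1.8¹⁷ ≈21859.1 falls short of 38961 but 1.8¹⁸ ≈39346.4 reaches it, so n = 18.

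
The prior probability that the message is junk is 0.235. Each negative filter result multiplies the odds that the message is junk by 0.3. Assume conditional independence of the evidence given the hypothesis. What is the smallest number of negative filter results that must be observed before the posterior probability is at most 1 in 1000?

5

Prior odds = 0.235/0.765 = 47/153.
Likelihood ratio per negative filter result = 0.3.
Target posterior odds = 0.001/0.999 = 1/999.
Require 0.3ⁿ ≤ 1/999 ÷ (47/153) = 17/5217.
0.3⁴ = 0.0081 is still above 17/5217 but 0.3⁵ = 243/100000 is at or below it, so n = 5.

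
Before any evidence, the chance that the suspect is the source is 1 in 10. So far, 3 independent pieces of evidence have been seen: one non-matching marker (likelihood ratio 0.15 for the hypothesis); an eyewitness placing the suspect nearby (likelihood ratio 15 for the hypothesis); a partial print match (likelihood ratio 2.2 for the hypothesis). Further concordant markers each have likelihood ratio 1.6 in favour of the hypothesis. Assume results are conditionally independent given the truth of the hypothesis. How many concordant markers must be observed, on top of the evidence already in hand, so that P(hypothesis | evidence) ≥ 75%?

4

Prior odds = 0.1/0.9 = 1/9.
Combined Bayes factor of the evidence already in hand = 0.15 × 15 × 2.2 = 4.95.
Odds after that evidence = (1/9) × 4.95 = 0.55.
Target odds = 0.75/0.25 = 3.
Need 1.6ⁿ ≥ 3 ÷ 0.55 = 60/11.
1.6³ = 4.096 falls short of 60/11 but 1.6⁴ = 6.5536 reaches it, so n = 4.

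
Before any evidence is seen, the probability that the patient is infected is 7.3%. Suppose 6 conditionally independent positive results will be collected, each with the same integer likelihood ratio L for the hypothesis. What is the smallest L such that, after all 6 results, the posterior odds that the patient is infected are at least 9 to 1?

3

Prior odds = 0.073/0.927 = 73/927.
Target odds = 9.
Need L⁶ ≥ 9 ÷ (73/927) = 8343/73.
2⁶ = 64 < 8343/73 ≤ 729 = 3⁶, so L = 3.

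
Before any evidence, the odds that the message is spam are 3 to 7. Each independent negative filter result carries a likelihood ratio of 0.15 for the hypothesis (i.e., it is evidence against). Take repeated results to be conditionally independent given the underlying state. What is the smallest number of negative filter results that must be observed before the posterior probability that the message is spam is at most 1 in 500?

Prior odds = 3/7.
Likelihood ratio per negative filter result = 0.15.
Target odds: 0.002 ÷ 0.998 = 1/499.
Require 0.15ⁿ ≤ 1/499 ÷ (3/7) = 7/1497.
0.15² = 0.0225 is still above 7/1497 but 0.15³ = 0.003375 is at or below it, so n = 3.

3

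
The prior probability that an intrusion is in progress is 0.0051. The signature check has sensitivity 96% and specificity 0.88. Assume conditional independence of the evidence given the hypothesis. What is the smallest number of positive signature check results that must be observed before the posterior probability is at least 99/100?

5

Prior odds: 0.0051 ÷ 0.9949 = 51/9949.
False-positive rate = 1 − 0.88 = 0.12; likelihood ratio of a positive = 0.96/0.12 = 8.
Target odds: 0.99 ÷ 0.01 = 99.
Need (51/9949) × 8ⁿ ≥ 99, i.e. 8ⁿ ≥ 328317/17.
8⁴ = 4096 falls short of 328317/17 but 8⁵ = 32768 reaches it, so n = 5.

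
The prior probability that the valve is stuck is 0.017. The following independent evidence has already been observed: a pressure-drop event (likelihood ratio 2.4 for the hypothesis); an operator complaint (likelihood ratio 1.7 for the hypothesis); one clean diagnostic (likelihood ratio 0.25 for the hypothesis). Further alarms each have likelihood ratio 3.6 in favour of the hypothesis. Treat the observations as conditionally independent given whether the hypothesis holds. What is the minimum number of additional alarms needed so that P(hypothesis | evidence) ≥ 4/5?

5

Prior odds = 0.017/0.983 = 17/983.
Combined Bayes factor of the evidence already in hand = 2.4 × 1.7 × 0.25 = 1.02.
Odds after that evidence = (17/983) × 1.02 = 867/49150.
Target odds = 0.8/0.2 = 4.
Need 3.6ⁿ ≥ 4 ÷ (867/49150) = 196600/867.
3.6⁴ = 167.9616 falls short of 196600/867 but 3.6⁵ = 604.66176 reaches it, so n = 5.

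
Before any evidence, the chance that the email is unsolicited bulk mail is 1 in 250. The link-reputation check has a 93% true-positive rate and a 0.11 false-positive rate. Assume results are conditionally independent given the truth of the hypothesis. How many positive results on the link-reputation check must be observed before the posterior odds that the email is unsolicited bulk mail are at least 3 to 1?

Prior odds = 0.004/0.996 = 1/249.
Likelihood ratio of a positive result = 0.93/0.11 = 93/11.
Target odds = 3.
Need (1/249) × (93/11)ⁿ ≥ 3, i.e. (93/11)ⁿ ≥ 747.
(93/11)³ = 804357/1331 falls short of 747 but (93/11)⁴ = 74805201/14641 reaches it, so n = 4.

4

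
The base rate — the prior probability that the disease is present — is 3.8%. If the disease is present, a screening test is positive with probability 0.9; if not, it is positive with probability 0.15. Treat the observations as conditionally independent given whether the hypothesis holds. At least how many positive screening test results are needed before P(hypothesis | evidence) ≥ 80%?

3

Prior odds: 0.038 ÷ 0.962 = 19/481.
Likelihood ratio of a positive = 0.9/0.15 = 6.
Target posterior odds = 0.8/0.2 = 4.
Require 6ⁿ ≥ 4 ÷ (19/481) = 1924/19.
6² = 36 falls short of 1924/19 but 6³ = 216 reaches it, so n = 3.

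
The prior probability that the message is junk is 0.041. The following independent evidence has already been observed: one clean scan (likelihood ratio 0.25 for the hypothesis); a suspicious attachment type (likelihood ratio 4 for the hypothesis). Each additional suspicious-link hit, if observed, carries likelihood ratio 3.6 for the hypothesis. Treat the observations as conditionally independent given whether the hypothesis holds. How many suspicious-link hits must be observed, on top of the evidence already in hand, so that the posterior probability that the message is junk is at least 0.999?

Prior odds = 0.041/0.959 = 41/959.
Combined Bayes factor of the evidence already in hand = 0.25 × 4 = 1.
Odds after that evidence = (41/959) × 1 = 41/959.
Target odds = 0.999/0.001 = 999.
Need 3.6ⁿ ≥ 999 ÷ (41/959) = 958041/41.
3.6⁷ = 612220032/78125 falls short of 958041/41 but 3.6⁸ ≈28211.1 reaches it, so n = 8.

8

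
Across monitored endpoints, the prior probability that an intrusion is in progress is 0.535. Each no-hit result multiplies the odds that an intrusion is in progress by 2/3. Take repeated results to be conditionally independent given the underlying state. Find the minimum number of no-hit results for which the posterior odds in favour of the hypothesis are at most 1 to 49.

Prior odds: 0.535 ÷ 0.465 = 107/93.
Likelihood ratio per no-hit result = 2/3.
Target odds = 1/49.
Need (107/93) × (2/3)ⁿ ≤ 1/49, i.e. (2/3)ⁿ ≤ 93/5243.
(2/3)⁹ = 512/19683 is still above 93/5243 but (2/3)¹⁰ = 1024/59049 is at or below it, so n = 10.

10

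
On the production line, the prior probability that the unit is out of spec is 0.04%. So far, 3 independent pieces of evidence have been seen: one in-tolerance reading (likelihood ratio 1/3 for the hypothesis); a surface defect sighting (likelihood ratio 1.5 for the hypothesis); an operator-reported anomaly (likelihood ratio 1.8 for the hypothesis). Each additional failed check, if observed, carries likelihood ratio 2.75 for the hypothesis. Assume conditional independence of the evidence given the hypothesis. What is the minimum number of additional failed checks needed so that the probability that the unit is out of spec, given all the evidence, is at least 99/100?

Prior odds = 0.0004/0.9996 = 1/2499.
Combined Bayes factor of the evidence already in hand = (1/3) × 1.5 × 1.8 = 0.9.
Odds after that evidence = (1/2499) × 0.9 = 3/8330.
Target odds = 0.99/0.01 = 99.
Need 2.75ⁿ ≥ 99 ÷ (3/8330) = 274890.
2.75¹² ≈187065 falls short of 274890 but 2.75¹³ ≈514428 reaches it, so n = 13.

13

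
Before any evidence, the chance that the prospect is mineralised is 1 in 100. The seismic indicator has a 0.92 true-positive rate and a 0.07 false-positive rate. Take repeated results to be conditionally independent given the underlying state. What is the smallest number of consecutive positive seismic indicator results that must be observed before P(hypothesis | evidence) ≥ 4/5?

Prior odds = 0.01/0.99 = 1/99.
Likelihood ratio of a positive result = 0.92/0.07 = 92/7.
Target odds: 0.8 ÷ 0.2 = 4.
Require (92/7)ⁿ ≥ 4 ÷ (1/99) = 396.
(92/7)² = 8464/49 falls short of 396 but (92/7)³ = 778688/343 reaches it, so n = 3.

3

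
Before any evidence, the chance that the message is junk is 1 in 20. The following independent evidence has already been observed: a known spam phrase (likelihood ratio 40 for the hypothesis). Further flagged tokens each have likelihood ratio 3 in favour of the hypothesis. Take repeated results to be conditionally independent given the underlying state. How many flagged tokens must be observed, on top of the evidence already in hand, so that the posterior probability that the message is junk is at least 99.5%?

Prior odds = 0.05/0.95 = 1/19.
Bayes factor of the evidence already in hand = 40.
Odds after that evidence = (1/19) × 40 = 40/19.
Target odds = 0.995/0.005 = 199.
Need 3ⁿ ≥ 199 ÷ (40/19) = 94.525.
3⁴ = 81 falls short of 94.525 but 3⁵ = 243 reaches it, so n = 5.

5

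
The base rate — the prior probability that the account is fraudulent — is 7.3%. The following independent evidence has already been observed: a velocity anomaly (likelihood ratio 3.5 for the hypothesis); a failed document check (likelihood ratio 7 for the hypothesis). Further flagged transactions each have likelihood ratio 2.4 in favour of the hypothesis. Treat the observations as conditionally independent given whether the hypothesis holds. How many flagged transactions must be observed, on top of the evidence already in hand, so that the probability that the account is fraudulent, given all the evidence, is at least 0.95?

3

Prior odds = 0.073/0.927 = 73/927.
Combined Bayes factor of the evidence already in hand = 3.5 × 7 = 24.5.
Odds after that evidence = (73/927) × 24.5 = 3577/1854.
Target odds = 0.95/0.05 = 19.
Need 2.4ⁿ ≥ 19 ÷ (3577/1854) = 35226/3577.
2.4² = 5.76 falls short of 35226/3577 but 2.4³ = 13.824 reaches it, so n = 3.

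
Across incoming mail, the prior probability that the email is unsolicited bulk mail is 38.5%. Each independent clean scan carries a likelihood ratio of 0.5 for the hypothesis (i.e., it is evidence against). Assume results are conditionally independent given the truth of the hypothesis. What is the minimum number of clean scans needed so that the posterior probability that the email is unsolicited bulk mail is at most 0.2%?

9

Prior odds: 0.385 ÷ 0.615 = 77/123.
Likelihood ratio per clean scan = 0.5.
Target posterior odds = 0.002/0.998 = 1/499.
Need (77/123) × 0.5ⁿ ≤ 1/499, i.e. 0.5ⁿ ≤ 123/38423.
0.5⁸ = 0.00390625 is still above 123/38423 but 0.5⁹ = 0.001953125 is at or below it, so n = 9.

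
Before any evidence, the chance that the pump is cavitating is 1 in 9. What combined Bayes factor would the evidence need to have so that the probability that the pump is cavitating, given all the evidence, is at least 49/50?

392

Prior odds = (1/9)/(8/9) = 0.125.
Target odds = 0.98/0.02 = 49.
Required Bayes factor = 49 ÷ 0.125 = 392.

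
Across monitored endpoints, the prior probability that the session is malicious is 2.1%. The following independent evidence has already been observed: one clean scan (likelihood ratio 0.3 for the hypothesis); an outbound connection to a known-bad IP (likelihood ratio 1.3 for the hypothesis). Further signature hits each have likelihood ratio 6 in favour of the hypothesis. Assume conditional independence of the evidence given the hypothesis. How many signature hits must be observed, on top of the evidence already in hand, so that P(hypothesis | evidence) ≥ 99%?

6

Prior odds = 0.021/0.979 = 21/979.
Combined Bayes factor of the evidence already in hand = 0.3 × 1.3 = 0.39.
Odds after that evidence = (21/979) × 0.39 = 819/97900.
Target odds = 0.99/0.01 = 99.
Need 6ⁿ ≥ 99 ÷ (819/97900) = 1076900/91.
6⁵ = 7776 falls short of 1076900/91 but 6⁶ = 46656 reaches it, so n = 6.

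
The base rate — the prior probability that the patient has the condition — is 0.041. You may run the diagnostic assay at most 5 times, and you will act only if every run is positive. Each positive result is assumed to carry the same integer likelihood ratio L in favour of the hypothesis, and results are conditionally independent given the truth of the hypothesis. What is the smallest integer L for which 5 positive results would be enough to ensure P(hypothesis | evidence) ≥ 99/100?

5

Prior odds = 0.041/0.959 = 41/959.
Target odds = 0.99/0.01 = 99.
Need L⁵ ≥ 99 ÷ (41/959) = 94941/41.
4⁵ = 1024 < 94941/41 ≤ 3125 = 5⁵, so L = 5.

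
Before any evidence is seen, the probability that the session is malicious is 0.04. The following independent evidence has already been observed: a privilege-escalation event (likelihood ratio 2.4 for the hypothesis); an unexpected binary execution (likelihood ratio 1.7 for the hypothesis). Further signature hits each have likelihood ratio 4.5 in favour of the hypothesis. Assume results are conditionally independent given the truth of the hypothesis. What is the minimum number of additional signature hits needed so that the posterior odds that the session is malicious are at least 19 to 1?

4

Prior odds = 0.04/0.96 = 1/24.
Combined Bayes factor of the evidence already in hand = 2.4 × 1.7 = 4.08.
Odds after that evidence = (1/24) × 4.08 = 0.17.
Target odds = 19.
Need 4.5ⁿ ≥ 19 ÷ 0.17 = 1900/17.
4.5³ = 91.125 falls short of 1900/17 but 4.5⁴ = 410.0625 reaches it, so n = 4.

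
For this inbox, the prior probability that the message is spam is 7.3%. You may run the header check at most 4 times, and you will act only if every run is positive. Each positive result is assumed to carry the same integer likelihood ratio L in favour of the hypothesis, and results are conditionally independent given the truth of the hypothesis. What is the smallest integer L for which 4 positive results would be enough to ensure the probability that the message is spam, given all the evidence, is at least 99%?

Prior odds = 0.073/0.927 = 73/927.
Target odds = 0.99/0.01 = 99.
Need L⁴ ≥ 99 ÷ (73/927) = 91773/73.
5⁴ = 625 < 91773/73 ≤ 1296 = 6⁴, so L = 6.

6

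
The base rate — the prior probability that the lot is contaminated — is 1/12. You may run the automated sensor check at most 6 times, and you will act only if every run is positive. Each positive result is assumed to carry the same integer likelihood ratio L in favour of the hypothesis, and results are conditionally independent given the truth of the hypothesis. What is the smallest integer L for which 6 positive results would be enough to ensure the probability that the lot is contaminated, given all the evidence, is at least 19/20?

3

Prior odds = (1/12)/(11/12) = 1/11.
Target odds = 0.95/0.05 = 19.
Need L⁶ ≥ 19 ÷ (1/11) = 209.
2⁶ = 64 < 209 ≤ 729 = 3⁶, so L = 3.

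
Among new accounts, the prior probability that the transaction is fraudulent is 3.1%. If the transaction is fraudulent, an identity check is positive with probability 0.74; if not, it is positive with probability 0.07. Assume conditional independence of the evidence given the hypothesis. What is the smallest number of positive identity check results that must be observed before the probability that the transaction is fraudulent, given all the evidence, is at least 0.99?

Prior odds: 0.031 ÷ 0.969 = 31/969.
Likelihood ratio of a positive = 0.74/0.07 = 74/7.
Target odds: 0.99 ÷ 0.01 = 99.
Require (74/7)ⁿ ≥ 99 ÷ (31/969) = 95931/31.
(74/7)³ = 405224/343 falls short of 95931/31 but (74/7)⁴ = 29986576/2401 reaches it, so n = 4.

4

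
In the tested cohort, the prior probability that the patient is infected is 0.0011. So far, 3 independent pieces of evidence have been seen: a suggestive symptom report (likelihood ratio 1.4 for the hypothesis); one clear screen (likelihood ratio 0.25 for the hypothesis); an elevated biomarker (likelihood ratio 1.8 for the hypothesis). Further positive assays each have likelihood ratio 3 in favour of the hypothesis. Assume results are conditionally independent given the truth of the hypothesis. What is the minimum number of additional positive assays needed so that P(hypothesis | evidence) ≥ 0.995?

Prior odds = 0.0011/0.9989 = 11/9989.
Combined Bayes factor of the evidence already in hand = 1.4 × 0.25 × 1.8 = 0.63.
Odds after that evidence = (11/9989) × 0.63 = 99/142700.
Target odds = 0.995/0.005 = 199.
Need 3ⁿ ≥ 199 ÷ (99/142700) = 28397300/99.
3¹¹ = 177147 falls short of 28397300/99 but 3¹² = 531441 reaches it, so n = 12.

12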